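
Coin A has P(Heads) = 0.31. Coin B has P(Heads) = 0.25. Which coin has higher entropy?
A

For binary distributions, entropy is maximized at p=0.5 and decreases as p moves toward 0 or 1.

H(A) = H(0.31) = 0.8932 bits
H(B) = H(0.25) = 0.8113 bits

Distribution A (p=0.31) is closer to uniform (p=0.5), so it has higher entropy.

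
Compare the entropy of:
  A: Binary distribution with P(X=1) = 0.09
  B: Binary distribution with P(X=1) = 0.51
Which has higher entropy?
B

For binary distributions, entropy is maximized at p=0.5 and decreases as p moves toward 0 or 1.

H(A) = H(0.09) = 0.4365 bits
H(B) = H(0.51) = 0.9997 bits

Distribution B (p=0.51) is closer to uniform (p=0.5), so it has higher entropy.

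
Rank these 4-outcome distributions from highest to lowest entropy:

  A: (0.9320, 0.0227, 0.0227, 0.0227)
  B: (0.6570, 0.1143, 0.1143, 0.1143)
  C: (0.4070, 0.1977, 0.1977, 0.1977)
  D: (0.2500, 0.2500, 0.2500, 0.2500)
D > C > B > A

Key insight: Entropy is maximized by uniform distributions and minimized by concentrated distributions.

Entropies:
  H(A) = 0.4662 bits
  H(B) = 1.4713 bits
  H(C) = 1.9148 bits
  H(D) = 2.0000 bits

Ranking: D > C > B > A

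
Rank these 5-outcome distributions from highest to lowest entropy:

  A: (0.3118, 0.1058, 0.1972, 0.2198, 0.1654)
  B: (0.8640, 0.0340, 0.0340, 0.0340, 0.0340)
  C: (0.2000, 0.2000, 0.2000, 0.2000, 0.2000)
C > A > B

Key insight: Entropy is maximized by uniform distributions and minimized by concentrated distributions.

- Uniform distributions have maximum entropy log₂(5) = 2.3219 bits
- The more "peaked" or concentrated a distribution, the lower its entropy

Entropies:
  H(A) = 2.2387 bits
  H(B) = 0.8457 bits
  H(C) = 2.3219 bits

Ranking: C > A > B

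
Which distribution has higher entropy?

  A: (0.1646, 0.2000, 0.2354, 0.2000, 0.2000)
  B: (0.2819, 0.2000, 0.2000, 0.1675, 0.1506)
A

Both distributions are close to uniform, making this a harder comparison.

H(A) = 2.3129 bits
H(B) = 2.2868 bits

The distribution closer to uniform has higher entropy.
Answer: A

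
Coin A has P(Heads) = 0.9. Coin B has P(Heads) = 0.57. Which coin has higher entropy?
B

For binary distributions, entropy is maximized at p=0.5 and decreases as p moves toward 0 or 1.

H(A) = H(0.9) = 0.4690 bits
H(B) = H(0.57) = 0.9858 bits

Distribution B (p=0.57) is closer to uniform (p=0.5), so it has higher entropy.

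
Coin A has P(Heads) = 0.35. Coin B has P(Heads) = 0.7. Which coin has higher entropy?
A

For binary distributions, entropy is maximized at p=0.5 and decreases as p moves toward 0 or 1.

H(A) = H(0.35) = 0.9341 bits
H(B) = H(0.7) = 0.8813 bits

Distribution A (p=0.35) is closer to uniform (p=0.5), so it has higher entropy.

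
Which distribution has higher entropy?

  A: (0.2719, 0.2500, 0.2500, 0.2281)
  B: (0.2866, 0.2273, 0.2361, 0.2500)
A

Both distributions are close to uniform, making this a harder comparison.

H(A) = 1.9972 bits
H(B) = 1.9942 bits

The distribution closer to uniform has higher entropy.
Answer: A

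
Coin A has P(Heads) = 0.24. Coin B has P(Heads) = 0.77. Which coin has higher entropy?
A

For binary distributions, entropy is maximized at p=0.5 and decreases as p moves toward 0 or 1.

H(A) = H(0.24) = 0.7950 bits
H(B) = H(0.77) = 0.7780 bits

Distribution A (p=0.24) is closer to uniform (p=0.5), so it has higher entropy.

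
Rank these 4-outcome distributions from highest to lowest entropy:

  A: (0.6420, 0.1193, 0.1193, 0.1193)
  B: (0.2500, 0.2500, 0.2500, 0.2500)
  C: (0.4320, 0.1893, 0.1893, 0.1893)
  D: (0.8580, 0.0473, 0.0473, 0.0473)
B > C > A > D

Key insight: Entropy is maximized by uniform distributions and minimized by concentrated distributions.

Entropies:
  H(A) = 1.5084 bits
  H(B) = 2.0000 bits
  H(C) = 1.8869 bits
  H(D) = 0.8145 bits

Ranking: B > C > A > D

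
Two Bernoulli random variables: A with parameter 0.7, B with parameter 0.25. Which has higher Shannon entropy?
A

For binary distributions, entropy is maximized at p=0.5 and decreases as p moves toward 0 or 1.

H(A) = H(0.7) = 0.8813 bits
H(B) = H(0.25) = 0.8113 bits

Distribution A (p=0.7) is closer to uniform (p=0.5), so it has higher entropy.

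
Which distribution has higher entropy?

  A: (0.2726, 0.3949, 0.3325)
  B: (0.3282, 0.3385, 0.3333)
B

Both distributions are close to uniform, making this a harder comparison.

H(A) = 1.5687 bits
H(B) = 1.5848 bits

The distribution closer to uniform has higher entropy.
Answer: B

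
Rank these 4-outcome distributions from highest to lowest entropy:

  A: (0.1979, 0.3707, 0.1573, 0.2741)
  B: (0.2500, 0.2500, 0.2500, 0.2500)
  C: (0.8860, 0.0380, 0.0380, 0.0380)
B > A > C

Key insight: Entropy is maximized by uniform distributions and minimized by concentrated distributions.

- Uniform distributions have maximum entropy log₂(4) = 2.0000 bits
- The more "peaked" or concentrated a distribution, the lower its entropy

Entropies:
  H(A) = 1.9248 bits
  H(B) = 2.0000 bits
  H(C) = 0.6926 bits

Ranking: B > A > C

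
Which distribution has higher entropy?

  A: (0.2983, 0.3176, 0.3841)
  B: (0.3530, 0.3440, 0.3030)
B

Both distributions are close to uniform, making this a harder comparison.

H(A) = 1.5763 bits
H(B) = 1.5818 bits

The distribution closer to uniform has higher entropy.
Answer: B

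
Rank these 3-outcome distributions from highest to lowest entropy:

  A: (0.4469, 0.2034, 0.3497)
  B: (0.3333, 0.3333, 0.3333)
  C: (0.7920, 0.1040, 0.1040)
B > A > C

Key insight: Entropy is maximized by uniform distributions and minimized by concentrated distributions.

- Uniform distributions have maximum entropy log₂(3) = 1.5850 bits
- The more "peaked" or concentrated a distribution, the lower its entropy

Entropies:
  H(A) = 1.5167 bits
  H(B) = 1.5850 bits
  H(C) = 0.9456 bits

Ranking: B > A > C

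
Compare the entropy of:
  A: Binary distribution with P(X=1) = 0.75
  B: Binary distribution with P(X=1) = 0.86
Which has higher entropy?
A

For binary distributions, entropy is maximized at p=0.5 and decreases as p moves toward 0 or 1.

H(A) = H(0.75) = 0.8113 bits
H(B) = H(0.86) = 0.5842 bits

Distribution A (p=0.75) is closer to uniform (p=0.5), so it has higher entropy.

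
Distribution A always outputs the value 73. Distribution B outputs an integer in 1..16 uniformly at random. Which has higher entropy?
B

A is deterministic, so H(A) = 0. B is uniform over 16 outcomes, so H(B) = log₂(16) = 4.000 bits. Any distribution with genuine randomness has higher entropy than a deterministic one.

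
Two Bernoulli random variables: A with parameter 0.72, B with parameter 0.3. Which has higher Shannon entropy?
B

For binary distributions, entropy is maximized at p=0.5 and decreases as p moves toward 0 or 1.

H(A) = H(0.72) = 0.8555 bits
H(B) = H(0.3) = 0.8813 bits

Distribution B (p=0.3) is closer to uniform (p=0.5), so it has higher entropy.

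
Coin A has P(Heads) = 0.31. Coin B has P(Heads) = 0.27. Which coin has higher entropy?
A

For binary distributions, entropy is maximized at p=0.5 and decreases as p moves toward 0 or 1.

H(A) = H(0.31) = 0.8932 bits
H(B) = H(0.27) = 0.8415 bits

Distribution A (p=0.31) is closer to uniform (p=0.5), so it has higher entropy.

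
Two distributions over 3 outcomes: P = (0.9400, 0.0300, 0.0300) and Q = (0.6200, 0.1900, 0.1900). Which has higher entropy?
Q

P is highly concentrated on one outcome (94%), making it nearly deterministic. Q spreads its mass more evenly (max 62%). The more spread-out distribution has higher entropy: H(P) ≈ 0.387 bits, H(Q) ≈ 1.338 bits.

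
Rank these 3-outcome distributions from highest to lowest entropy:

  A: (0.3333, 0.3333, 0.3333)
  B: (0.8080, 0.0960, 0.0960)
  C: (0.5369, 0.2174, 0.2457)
A > C > B

Key insight: Entropy is maximized by uniform distributions and minimized by concentrated distributions.

- Uniform distributions have maximum entropy log₂(3) = 1.5850 bits
- The more "peaked" or concentrated a distribution, the lower its entropy

Entropies:
  H(A) = 1.5850 bits
  H(B) = 0.8976 bits
  H(C) = 1.4579 bits

Ranking: A > C > B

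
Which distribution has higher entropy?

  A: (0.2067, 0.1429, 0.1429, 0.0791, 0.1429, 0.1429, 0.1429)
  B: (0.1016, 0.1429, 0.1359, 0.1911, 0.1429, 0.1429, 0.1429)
B

Both distributions are close to uniform, making this a harder comparison.

H(A) = 2.7648 bits
H(B) = 2.7869 bits

The distribution closer to uniform has higher entropy.
Answer: B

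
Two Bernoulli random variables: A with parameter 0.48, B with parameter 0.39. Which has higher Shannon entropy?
A

For binary distributions, entropy is maximized at p=0.5 and decreases as p moves toward 0 or 1.

H(A) = H(0.48) = 0.9988 bits
H(B) = H(0.39) = 0.9648 bits

Distribution A (p=0.48) is closer to uniform (p=0.5), so it has higher entropy.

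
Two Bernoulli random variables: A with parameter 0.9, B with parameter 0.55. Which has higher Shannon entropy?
B

For binary distributions, entropy is maximized at p=0.5 and decreases as p moves toward 0 or 1.

H(A) = H(0.9) = 0.4690 bits
H(B) = H(0.55) = 0.9928 bits

Distribution B (p=0.55) is closer to uniform (p=0.5), so it has higher entropy.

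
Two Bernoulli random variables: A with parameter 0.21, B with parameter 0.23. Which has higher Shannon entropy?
B

For binary distributions, entropy is maximized at p=0.5 and decreases as p moves toward 0 or 1.

H(A) = H(0.21) = 0.7415 bits
H(B) = H(0.23) = 0.7780 bits

Distribution B (p=0.23) is closer to uniform (p=0.5), so it has higher entropy.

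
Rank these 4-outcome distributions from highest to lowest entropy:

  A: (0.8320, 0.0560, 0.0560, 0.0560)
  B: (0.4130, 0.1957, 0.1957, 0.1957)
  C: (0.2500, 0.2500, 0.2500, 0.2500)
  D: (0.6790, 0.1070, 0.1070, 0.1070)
C > B > D > A

Key insight: Entropy is maximized by uniform distributions and minimized by concentrated distributions.

Entropies:
  H(A) = 0.9194 bits
  H(B) = 1.9084 bits
  H(C) = 2.0000 bits
  H(D) = 1.4142 bits

Ranking: C > B > D > A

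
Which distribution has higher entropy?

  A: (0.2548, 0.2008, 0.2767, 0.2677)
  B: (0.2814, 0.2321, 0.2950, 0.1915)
A

Both distributions are close to uniform, making this a harder comparison.

H(A) = 1.9896 bits
H(B) = 1.9801 bits

The distribution closer to uniform has higher entropy.
Answer: A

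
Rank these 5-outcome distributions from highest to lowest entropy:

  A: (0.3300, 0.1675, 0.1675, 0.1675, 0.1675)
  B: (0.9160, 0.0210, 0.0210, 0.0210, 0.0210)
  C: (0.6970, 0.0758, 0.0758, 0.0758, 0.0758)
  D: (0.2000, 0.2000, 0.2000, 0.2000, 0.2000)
D > A > C > B

Key insight: Entropy is maximized by uniform distributions and minimized by concentrated distributions.

Entropies:
  H(A) = 2.2549 bits
  H(B) = 0.5841 bits
  H(C) = 1.4909 bits
  H(D) = 2.3219 bits

Ranking: D > A > C > B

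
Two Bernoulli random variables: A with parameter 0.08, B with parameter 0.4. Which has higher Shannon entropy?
B

For binary distributions, entropy is maximized at p=0.5 and decreases as p moves toward 0 or 1.

H(A) = H(0.08) = 0.4022 bits
H(B) = H(0.4) = 0.9710 bits

Distribution B (p=0.4) is closer to uniform (p=0.5), so it has higher entropy.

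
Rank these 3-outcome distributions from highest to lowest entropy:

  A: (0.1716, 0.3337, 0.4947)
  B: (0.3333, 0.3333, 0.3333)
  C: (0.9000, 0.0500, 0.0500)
B > A > C

Key insight: Entropy is maximized by uniform distributions and minimized by concentrated distributions.

- Uniform distributions have maximum entropy log₂(3) = 1.5850 bits
- The more "peaked" or concentrated a distribution, the lower its entropy

Entropies:
  H(A) = 1.4671 bits
  H(B) = 1.5850 bits
  H(C) = 0.5690 bits

Ranking: B > A > C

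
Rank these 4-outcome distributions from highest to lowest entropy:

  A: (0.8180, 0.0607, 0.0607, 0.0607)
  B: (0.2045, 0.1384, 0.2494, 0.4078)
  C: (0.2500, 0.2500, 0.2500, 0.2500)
C > B > A

Key insight: Entropy is maximized by uniform distributions and minimized by concentrated distributions.

- Uniform distributions have maximum entropy log₂(4) = 2.0000 bits
- The more "peaked" or concentrated a distribution, the lower its entropy

Entropies:
  H(A) = 0.9729 bits
  H(B) = 1.8904 bits
  H(C) = 2.0000 bits

Ranking: C > B > A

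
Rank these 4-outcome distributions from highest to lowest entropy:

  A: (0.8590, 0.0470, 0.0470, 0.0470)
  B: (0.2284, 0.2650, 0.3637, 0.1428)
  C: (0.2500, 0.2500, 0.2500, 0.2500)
C > B > A

Key insight: Entropy is maximized by uniform distributions and minimized by concentrated distributions.

- Uniform distributions have maximum entropy log₂(4) = 2.0000 bits
- The more "peaked" or concentrated a distribution, the lower its entropy

Entropies:
  H(A) = 0.8103 bits
  H(B) = 1.9260 bits
  H(C) = 2.0000 bits

Ranking: C > B > A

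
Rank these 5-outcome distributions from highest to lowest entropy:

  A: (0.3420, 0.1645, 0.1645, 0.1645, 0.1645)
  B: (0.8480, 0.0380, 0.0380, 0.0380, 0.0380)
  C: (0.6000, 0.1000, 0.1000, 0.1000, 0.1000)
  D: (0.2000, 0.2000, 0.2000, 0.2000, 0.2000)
D > A > C > B

Key insight: Entropy is maximized by uniform distributions and minimized by concentrated distributions.

Entropies:
  H(A) = 2.2427 bits
  H(B) = 0.9188 bits
  H(C) = 1.7710 bits
  H(D) = 2.3219 bits

Ranking: D > A > C > B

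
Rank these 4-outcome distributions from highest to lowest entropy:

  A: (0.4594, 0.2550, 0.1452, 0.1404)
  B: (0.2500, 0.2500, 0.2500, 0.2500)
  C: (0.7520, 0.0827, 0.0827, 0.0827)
B > A > C

Key insight: Entropy is maximized by uniform distributions and minimized by concentrated distributions.

- Uniform distributions have maximum entropy log₂(4) = 2.0000 bits
- The more "peaked" or concentrated a distribution, the lower its entropy

Entropies:
  H(A) = 1.8202 bits
  H(B) = 2.0000 bits
  H(C) = 1.2012 bits

Ranking: B > A > C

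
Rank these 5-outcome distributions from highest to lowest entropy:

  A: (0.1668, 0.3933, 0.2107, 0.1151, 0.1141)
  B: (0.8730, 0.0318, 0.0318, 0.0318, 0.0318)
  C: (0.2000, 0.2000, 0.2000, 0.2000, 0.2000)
C > A > B

Key insight: Entropy is maximized by uniform distributions and minimized by concentrated distributions.

- Uniform distributions have maximum entropy log₂(5) = 2.3219 bits
- The more "peaked" or concentrated a distribution, the lower its entropy

Entropies:
  H(A) = 2.1501 bits
  H(B) = 0.8032 bits
  H(C) = 2.3219 bits

Ranking: C > A > B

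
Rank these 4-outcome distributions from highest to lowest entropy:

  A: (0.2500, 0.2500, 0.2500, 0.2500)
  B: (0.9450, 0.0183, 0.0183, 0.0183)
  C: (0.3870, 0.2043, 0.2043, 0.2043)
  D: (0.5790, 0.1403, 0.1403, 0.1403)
A > C > D > B

Key insight: Entropy is maximized by uniform distributions and minimized by concentrated distributions.

Entropies:
  H(A) = 2.0000 bits
  H(B) = 0.3944 bits
  H(C) = 1.9344 bits
  H(D) = 1.6492 bits

Ranking: A > C > D > B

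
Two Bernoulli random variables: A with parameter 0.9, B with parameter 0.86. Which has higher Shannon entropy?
B

For binary distributions, entropy is maximized at p=0.5 and decreases as p moves toward 0 or 1.

H(A) = H(0.9) = 0.4690 bits
H(B) = H(0.86) = 0.5842 bits

Distribution B (p=0.86) is closer to uniform (p=0.5), so it has higher entropy.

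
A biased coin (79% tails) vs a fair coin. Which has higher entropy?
Fair coin

The fair coin is uniform (p=0.5), maximizing binary entropy at 1 bit. The biased coin has H(0.79) ≈ 0.741 bits — its outcome is more predictable, so its entropy is lower.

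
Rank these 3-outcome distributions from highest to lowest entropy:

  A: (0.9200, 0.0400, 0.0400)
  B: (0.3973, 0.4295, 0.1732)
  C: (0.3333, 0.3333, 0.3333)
C > B > A

Key insight: Entropy is maximized by uniform distributions and minimized by concentrated distributions.

- Uniform distributions have maximum entropy log₂(3) = 1.5850 bits
- The more "peaked" or concentrated a distribution, the lower its entropy

Entropies:
  H(A) = 0.4822 bits
  H(B) = 1.4908 bits
  H(C) = 1.5850 bits

Ranking: C > B > A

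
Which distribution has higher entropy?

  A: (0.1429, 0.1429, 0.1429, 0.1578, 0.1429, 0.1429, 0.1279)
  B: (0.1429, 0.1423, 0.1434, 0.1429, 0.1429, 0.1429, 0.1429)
B

Both distributions are close to uniform, making this a harder comparison.

H(A) = 2.8051 bits
H(B) = 2.8074 bits

The distribution closer to uniform has higher entropy.
Answer: B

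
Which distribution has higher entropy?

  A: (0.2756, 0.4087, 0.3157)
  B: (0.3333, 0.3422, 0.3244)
B

Both distributions are close to uniform, making this a harder comparison.

H(A) = 1.5652 bits
H(B) = 1.5846 bits

The distribution closer to uniform has higher entropy.
Answer: B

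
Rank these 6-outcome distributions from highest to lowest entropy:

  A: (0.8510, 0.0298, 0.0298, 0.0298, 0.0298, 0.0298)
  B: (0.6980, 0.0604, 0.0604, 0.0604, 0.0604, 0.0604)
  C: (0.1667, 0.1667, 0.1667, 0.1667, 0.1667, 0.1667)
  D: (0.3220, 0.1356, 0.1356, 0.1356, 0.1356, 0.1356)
C > D > B > A

Key insight: Entropy is maximized by uniform distributions and minimized by concentrated distributions.

Entropies:
  H(A) = 0.9533 bits
  H(B) = 1.5849 bits
  H(C) = 2.5850 bits
  H(D) = 2.4808 bits

Ranking: C > D > B > A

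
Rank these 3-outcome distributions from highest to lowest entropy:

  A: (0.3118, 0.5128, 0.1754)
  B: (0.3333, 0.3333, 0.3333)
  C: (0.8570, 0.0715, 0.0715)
B > A > C

Key insight: Entropy is maximized by uniform distributions and minimized by concentrated distributions.

- Uniform distributions have maximum entropy log₂(3) = 1.5850 bits
- The more "peaked" or concentrated a distribution, the lower its entropy

Entropies:
  H(A) = 1.4589 bits
  H(B) = 1.5850 bits
  H(C) = 0.7350 bits

Ranking: B > A > C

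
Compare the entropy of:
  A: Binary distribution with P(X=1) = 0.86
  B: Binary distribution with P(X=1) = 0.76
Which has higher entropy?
B

For binary distributions, entropy is maximized at p=0.5 and decreases as p moves toward 0 or 1.

H(A) = H(0.86) = 0.5842 bits
H(B) = H(0.76) = 0.7950 bits

Distribution B (p=0.76) is closer to uniform (p=0.5), so it has higher entropy.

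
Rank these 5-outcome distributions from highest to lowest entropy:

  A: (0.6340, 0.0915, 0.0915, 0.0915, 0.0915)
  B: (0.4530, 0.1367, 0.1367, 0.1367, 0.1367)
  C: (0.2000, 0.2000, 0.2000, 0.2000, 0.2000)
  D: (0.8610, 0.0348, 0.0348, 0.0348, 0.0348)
C > B > A > D

Key insight: Entropy is maximized by uniform distributions and minimized by concentrated distributions.

Entropies:
  H(A) = 1.6796 bits
  H(B) = 2.0876 bits
  H(C) = 2.3219 bits
  H(D) = 0.8596 bits

Ranking: C > B > A > D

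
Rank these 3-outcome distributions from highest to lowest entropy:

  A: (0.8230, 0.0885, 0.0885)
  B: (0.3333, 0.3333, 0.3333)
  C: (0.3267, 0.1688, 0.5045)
B > C > A

Key insight: Entropy is maximized by uniform distributions and minimized by concentrated distributions.

- Uniform distributions have maximum entropy log₂(3) = 1.5850 bits
- The more "peaked" or concentrated a distribution, the lower its entropy

Entropies:
  H(A) = 0.8505 bits
  H(B) = 1.5850 bits
  H(C) = 1.4586 bits

Ranking: B > C > A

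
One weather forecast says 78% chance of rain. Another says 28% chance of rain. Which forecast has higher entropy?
28% forecast

Treat each forecast as a Bernoulli distribution. Binary entropy is maximized at p=0.5 and falls off symmetrically toward 0 or 1. The 28% forecast is closer to 50%, so it is more uncertain. H(78%) ≈ 0.760 bits, H(28%) ≈ 0.855 bits.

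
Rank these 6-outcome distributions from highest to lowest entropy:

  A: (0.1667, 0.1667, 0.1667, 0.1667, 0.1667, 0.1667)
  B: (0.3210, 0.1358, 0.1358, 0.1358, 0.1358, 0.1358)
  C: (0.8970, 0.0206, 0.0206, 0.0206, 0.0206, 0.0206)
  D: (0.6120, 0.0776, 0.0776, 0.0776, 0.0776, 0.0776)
A > B > D > C

Key insight: Entropy is maximized by uniform distributions and minimized by concentrated distributions.

Entropies:
  H(A) = 2.5850 bits
  H(B) = 2.4821 bits
  H(C) = 0.7176 bits
  H(D) = 1.8644 bits

Ranking: A > B > D > C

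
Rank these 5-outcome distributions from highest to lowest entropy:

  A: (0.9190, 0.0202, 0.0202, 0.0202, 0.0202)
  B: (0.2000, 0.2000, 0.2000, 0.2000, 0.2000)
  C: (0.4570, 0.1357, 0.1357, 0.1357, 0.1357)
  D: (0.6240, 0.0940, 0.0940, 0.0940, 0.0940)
B > C > D > A

Key insight: Entropy is maximized by uniform distributions and minimized by concentrated distributions.

Entropies:
  H(A) = 0.5677 bits
  H(B) = 2.3219 bits
  H(C) = 2.0807 bits
  H(D) = 1.7072 bits

Ranking: B > C > D > A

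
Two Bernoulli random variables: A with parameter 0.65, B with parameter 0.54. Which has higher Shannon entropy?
B

For binary distributions, entropy is maximized at p=0.5 and decreases as p moves toward 0 or 1.

H(A) = H(0.65) = 0.9341 bits
H(B) = H(0.54) = 0.9954 bits

Distribution B (p=0.54) is closer to uniform (p=0.5), so it has higher entropy.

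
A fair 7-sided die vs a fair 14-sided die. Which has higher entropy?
14-sided die

Both are uniform distributions; for uniform over n outcomes, H = log₂(n). H(7-sided) = log₂(7) = 2.807 bits and H(14-sided) = log₂(14) = 3.807 bits. More outcomes in a uniform distribution means higher entropy.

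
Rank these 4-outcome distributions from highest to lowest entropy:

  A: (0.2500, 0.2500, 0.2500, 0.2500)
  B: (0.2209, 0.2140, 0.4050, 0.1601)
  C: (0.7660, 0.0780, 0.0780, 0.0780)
A > B > C

Key insight: Entropy is maximized by uniform distributions and minimized by concentrated distributions.

- Uniform distributions have maximum entropy log₂(4) = 2.0000 bits
- The more "peaked" or concentrated a distribution, the lower its entropy

Entropies:
  H(A) = 2.0000 bits
  H(B) = 1.9085 bits
  H(C) = 1.1558 bits

Ranking: A > B > C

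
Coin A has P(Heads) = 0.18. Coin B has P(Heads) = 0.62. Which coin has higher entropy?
B

For binary distributions, entropy is maximized at p=0.5 and decreases as p moves toward 0 or 1.

H(A) = H(0.18) = 0.6801 bits
H(B) = H(0.62) = 0.9580 bits

Distribution B (p=0.62) is closer to uniform (p=0.5), so it has higher entropy.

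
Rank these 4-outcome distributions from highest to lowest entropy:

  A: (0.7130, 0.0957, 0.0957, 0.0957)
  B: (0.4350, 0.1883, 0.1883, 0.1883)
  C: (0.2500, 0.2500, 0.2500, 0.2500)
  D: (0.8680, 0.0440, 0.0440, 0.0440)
C > B > A > D

Key insight: Entropy is maximized by uniform distributions and minimized by concentrated distributions.

Entropies:
  H(A) = 1.3197 bits
  H(B) = 1.8833 bits
  H(C) = 2.0000 bits
  H(D) = 0.7721 bits

Ranking: C > B > A > D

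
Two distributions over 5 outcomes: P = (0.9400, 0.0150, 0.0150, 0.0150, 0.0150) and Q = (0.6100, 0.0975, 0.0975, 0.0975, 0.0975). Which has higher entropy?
Q

P is highly concentrated on one outcome (94%), making it nearly deterministic. Q spreads its mass more evenly (max 61%). The more spread-out distribution has higher entropy: H(P) ≈ 0.447 bits, H(Q) ≈ 1.745 bits.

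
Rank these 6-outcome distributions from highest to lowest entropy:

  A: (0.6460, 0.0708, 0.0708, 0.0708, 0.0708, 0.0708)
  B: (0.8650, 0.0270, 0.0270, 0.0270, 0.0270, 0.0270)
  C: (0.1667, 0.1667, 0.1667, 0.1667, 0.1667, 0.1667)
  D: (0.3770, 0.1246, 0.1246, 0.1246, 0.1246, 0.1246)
C > D > A > B

Key insight: Entropy is maximized by uniform distributions and minimized by concentrated distributions.

Entropies:
  H(A) = 1.7596 bits
  H(B) = 0.8845 bits
  H(C) = 2.5850 bits
  H(D) = 2.4025 bits

Ranking: C > D > A > B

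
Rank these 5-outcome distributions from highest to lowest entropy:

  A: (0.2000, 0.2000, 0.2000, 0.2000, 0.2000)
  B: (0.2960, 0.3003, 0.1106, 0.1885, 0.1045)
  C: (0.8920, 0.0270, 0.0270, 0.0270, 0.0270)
A > B > C

Key insight: Entropy is maximized by uniform distributions and minimized by concentrated distributions.

- Uniform distributions have maximum entropy log₂(5) = 2.3219 bits
- The more "peaked" or concentrated a distribution, the lower its entropy

Entropies:
  H(A) = 2.3219 bits
  H(B) = 2.1868 bits
  H(C) = 0.7099 bits

Ranking: A > B > C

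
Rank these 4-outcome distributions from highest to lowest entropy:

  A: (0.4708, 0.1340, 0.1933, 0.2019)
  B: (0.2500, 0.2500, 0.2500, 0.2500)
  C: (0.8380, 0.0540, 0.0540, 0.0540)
B > A > C

Key insight: Entropy is maximized by uniform distributions and minimized by concentrated distributions.

- Uniform distributions have maximum entropy log₂(4) = 2.0000 bits
- The more "peaked" or concentrated a distribution, the lower its entropy

Entropies:
  H(A) = 1.8246 bits
  H(B) = 2.0000 bits
  H(C) = 0.8958 bits

Ranking: B > A > C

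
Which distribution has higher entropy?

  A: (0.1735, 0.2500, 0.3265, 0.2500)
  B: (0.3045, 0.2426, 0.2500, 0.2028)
B

Both distributions are close to uniform, making this a harder comparison.

H(A) = 1.9657 bits
H(B) = 1.9850 bits

The distribution closer to uniform has higher entropy.
Answer: B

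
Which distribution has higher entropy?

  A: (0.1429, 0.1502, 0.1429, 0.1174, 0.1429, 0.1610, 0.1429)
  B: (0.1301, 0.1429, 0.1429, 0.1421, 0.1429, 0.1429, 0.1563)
B

Both distributions are close to uniform, making this a harder comparison.

H(A) = 2.8020 bits
H(B) = 2.8056 bits

The distribution closer to uniform has higher entropy.
Answer: B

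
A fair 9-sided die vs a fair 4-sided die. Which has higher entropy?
9-sided die

Both are uniform distributions; for uniform over n outcomes, H = log₂(n). H(9-sided) = log₂(9) = 3.170 bits and H(4-sided) = log₂(4) = 2.000 bits. More outcomes in a uniform distribution means higher entropy.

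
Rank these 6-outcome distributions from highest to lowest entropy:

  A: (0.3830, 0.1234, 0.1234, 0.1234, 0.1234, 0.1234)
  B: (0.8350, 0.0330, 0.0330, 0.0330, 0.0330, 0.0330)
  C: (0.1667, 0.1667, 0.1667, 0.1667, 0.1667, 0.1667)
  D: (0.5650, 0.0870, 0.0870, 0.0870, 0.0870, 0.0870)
C > A > D > B

Key insight: Entropy is maximized by uniform distributions and minimized by concentrated distributions.

Entropies:
  H(A) = 2.3928 bits
  H(B) = 1.0293 bits
  H(C) = 2.5850 bits
  H(D) = 1.9978 bits

Ranking: C > A > D > B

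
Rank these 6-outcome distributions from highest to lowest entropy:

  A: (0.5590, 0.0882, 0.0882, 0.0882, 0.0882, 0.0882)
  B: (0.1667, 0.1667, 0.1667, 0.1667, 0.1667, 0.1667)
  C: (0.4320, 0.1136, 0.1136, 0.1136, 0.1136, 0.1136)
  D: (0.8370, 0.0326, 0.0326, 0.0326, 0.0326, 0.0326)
B > C > A > D

Key insight: Entropy is maximized by uniform distributions and minimized by concentrated distributions.

Entropies:
  H(A) = 2.0139 bits
  H(B) = 2.5850 bits
  H(C) = 2.3055 bits
  H(D) = 1.0199 bits

Ranking: B > C > A > D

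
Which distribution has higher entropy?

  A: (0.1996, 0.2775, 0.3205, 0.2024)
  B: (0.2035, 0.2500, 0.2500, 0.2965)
B

Both distributions are close to uniform, making this a harder comparison.

H(A) = 1.9699 bits
H(B) = 1.9874 bits

The distribution closer to uniform has higher entropy.
Answer: B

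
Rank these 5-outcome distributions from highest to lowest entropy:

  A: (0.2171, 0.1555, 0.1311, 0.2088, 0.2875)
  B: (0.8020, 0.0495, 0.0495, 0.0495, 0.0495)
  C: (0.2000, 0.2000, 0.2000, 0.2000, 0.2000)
C > A > B

Key insight: Entropy is maximized by uniform distributions and minimized by concentrated distributions.

- Uniform distributions have maximum entropy log₂(5) = 2.3219 bits
- The more "peaked" or concentrated a distribution, the lower its entropy

Entropies:
  H(A) = 2.2691 bits
  H(B) = 1.1139 bits
  H(C) = 2.3219 bits

Ranking: C > A > B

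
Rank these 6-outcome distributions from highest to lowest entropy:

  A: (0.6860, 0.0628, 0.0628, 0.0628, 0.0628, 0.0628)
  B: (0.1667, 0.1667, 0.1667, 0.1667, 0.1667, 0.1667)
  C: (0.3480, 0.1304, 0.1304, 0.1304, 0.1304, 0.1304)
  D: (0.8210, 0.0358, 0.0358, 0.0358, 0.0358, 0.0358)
B > C > A > D

Key insight: Entropy is maximized by uniform distributions and minimized by concentrated distributions.

Entropies:
  H(A) = 1.6268 bits
  H(B) = 2.5850 bits
  H(C) = 2.4462 bits
  H(D) = 1.0935 bits

Ranking: B > C > A > D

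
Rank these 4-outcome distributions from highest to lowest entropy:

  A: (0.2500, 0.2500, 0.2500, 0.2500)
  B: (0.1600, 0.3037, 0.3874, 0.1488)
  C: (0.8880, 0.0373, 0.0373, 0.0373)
A > B > C

Key insight: Entropy is maximized by uniform distributions and minimized by concentrated distributions.

- Uniform distributions have maximum entropy log₂(4) = 2.0000 bits
- The more "peaked" or concentrated a distribution, the lower its entropy

Entropies:
  H(A) = 2.0000 bits
  H(B) = 1.8842 bits
  H(C) = 0.6834 bits

Ranking: A > B > C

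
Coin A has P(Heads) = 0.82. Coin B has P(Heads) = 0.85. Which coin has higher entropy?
A

For binary distributions, entropy is maximized at p=0.5 and decreases as p moves toward 0 or 1.

H(A) = H(0.82) = 0.6801 bits
H(B) = H(0.85) = 0.6098 bits

Distribution A (p=0.82) is closer to uniform (p=0.5), so it has higher entropy.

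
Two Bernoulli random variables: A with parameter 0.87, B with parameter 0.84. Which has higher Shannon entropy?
B

For binary distributions, entropy is maximized at p=0.5 and decreases as p moves toward 0 or 1.

H(A) = H(0.87) = 0.5574 bits
H(B) = H(0.84) = 0.6343 bits

Distribution B (p=0.84) is closer to uniform (p=0.5), so it has higher entropy.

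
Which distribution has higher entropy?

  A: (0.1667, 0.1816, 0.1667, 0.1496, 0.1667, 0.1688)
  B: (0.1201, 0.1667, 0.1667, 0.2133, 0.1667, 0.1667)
A

Both distributions are close to uniform, making this a harder comparison.

H(A) = 2.5827 bits
H(B) = 2.5659 bits

The distribution closer to uniform has higher entropy.
Answer: A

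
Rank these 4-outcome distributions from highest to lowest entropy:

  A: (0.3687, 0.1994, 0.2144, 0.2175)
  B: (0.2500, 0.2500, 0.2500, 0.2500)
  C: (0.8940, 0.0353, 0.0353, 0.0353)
B > A > C

Key insight: Entropy is maximized by uniform distributions and minimized by concentrated distributions.

- Uniform distributions have maximum entropy log₂(4) = 2.0000 bits
- The more "peaked" or concentrated a distribution, the lower its entropy

Entropies:
  H(A) = 1.9496 bits
  H(B) = 2.0000 bits
  H(C) = 0.6557 bits

Ranking: B > A > C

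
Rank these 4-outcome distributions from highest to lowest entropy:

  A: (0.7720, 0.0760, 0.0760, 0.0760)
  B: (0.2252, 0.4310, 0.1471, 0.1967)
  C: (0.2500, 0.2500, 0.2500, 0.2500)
C > B > A

Key insight: Entropy is maximized by uniform distributions and minimized by concentrated distributions.

- Uniform distributions have maximum entropy log₂(4) = 2.0000 bits
- The more "peaked" or concentrated a distribution, the lower its entropy

Entropies:
  H(A) = 1.1359 bits
  H(B) = 1.8758 bits
  H(C) = 2.0000 bits

Ranking: C > B > A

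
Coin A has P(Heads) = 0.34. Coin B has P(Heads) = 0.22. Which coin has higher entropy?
A

For binary distributions, entropy is maximized at p=0.5 and decreases as p moves toward 0 or 1.

H(A) = H(0.34) = 0.9248 bits
H(B) = H(0.22) = 0.7602 bits

Distribution A (p=0.34) is closer to uniform (p=0.5), so it has higher entropy.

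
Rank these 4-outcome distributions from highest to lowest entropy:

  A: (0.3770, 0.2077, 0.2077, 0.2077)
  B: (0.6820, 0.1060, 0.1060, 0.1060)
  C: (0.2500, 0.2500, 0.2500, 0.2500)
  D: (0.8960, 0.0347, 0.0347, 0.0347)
C > A > B > D

Key insight: Entropy is maximized by uniform distributions and minimized by concentrated distributions.

Entropies:
  H(A) = 1.9433 bits
  H(B) = 1.4062 bits
  H(C) = 2.0000 bits
  H(D) = 0.6464 bits

Ranking: C > A > B > D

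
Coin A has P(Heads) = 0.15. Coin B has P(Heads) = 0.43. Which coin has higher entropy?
B

For binary distributions, entropy is maximized at p=0.5 and decreases as p moves toward 0 or 1.

H(A) = H(0.15) = 0.6098 bits
H(B) = H(0.43) = 0.9858 bits

Distribution B (p=0.43) is closer to uniform (p=0.5), so it has higher entropy.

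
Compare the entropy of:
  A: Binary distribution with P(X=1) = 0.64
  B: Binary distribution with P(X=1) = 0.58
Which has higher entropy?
B

For binary distributions, entropy is maximized at p=0.5 and decreases as p moves toward 0 or 1.

H(A) = H(0.64) = 0.9427 bits
H(B) = H(0.58) = 0.9815 bits

Distribution B (p=0.58) is closer to uniform (p=0.5), so it has higher entropy.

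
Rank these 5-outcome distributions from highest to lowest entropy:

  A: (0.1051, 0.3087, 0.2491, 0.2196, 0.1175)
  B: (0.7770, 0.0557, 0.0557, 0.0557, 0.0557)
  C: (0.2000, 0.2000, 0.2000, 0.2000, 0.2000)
C > A > B

Key insight: Entropy is maximized by uniform distributions and minimized by concentrated distributions.

- Uniform distributions have maximum entropy log₂(5) = 2.3219 bits
- The more "peaked" or concentrated a distribution, the lower its entropy

Entropies:
  H(A) = 2.2078 bits
  H(B) = 1.2116 bits
  H(C) = 2.3219 bits

Ranking: C > A > B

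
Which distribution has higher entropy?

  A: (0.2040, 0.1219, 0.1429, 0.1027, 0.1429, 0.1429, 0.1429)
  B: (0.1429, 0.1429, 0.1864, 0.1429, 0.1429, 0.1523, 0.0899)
B

Both distributions are close to uniform, making this a harder comparison.

H(A) = 2.7793 bits
H(B) = 2.7819 bits

The distribution closer to uniform has higher entropy.
Answer: B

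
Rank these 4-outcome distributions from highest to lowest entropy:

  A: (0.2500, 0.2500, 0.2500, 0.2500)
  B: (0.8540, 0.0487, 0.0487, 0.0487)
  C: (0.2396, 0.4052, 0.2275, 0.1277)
A > C > B

Key insight: Entropy is maximized by uniform distributions and minimized by concentrated distributions.

- Uniform distributions have maximum entropy log₂(4) = 2.0000 bits
- The more "peaked" or concentrated a distribution, the lower its entropy

Entropies:
  H(A) = 2.0000 bits
  H(B) = 0.8311 bits
  H(C) = 1.8870 bits

Ranking: A > C > B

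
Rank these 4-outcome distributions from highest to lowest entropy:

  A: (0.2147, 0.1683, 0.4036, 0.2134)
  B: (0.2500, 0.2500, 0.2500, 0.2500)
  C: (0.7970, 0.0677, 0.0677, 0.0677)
B > A > C

Key insight: Entropy is maximized by uniform distributions and minimized by concentrated distributions.

- Uniform distributions have maximum entropy log₂(4) = 2.0000 bits
- The more "peaked" or concentrated a distribution, the lower its entropy

Entropies:
  H(A) = 1.9131 bits
  H(B) = 2.0000 bits
  H(C) = 1.0496 bits

Ranking: B > A > C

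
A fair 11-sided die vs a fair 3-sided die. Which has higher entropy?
11-sided die

Both are uniform distributions; for uniform over n outcomes, H = log₂(n). H(11-sided) = log₂(11) = 3.459 bits and H(3-sided) = log₂(3) = 1.585 bits. More outcomes in a uniform distribution means higher entropy.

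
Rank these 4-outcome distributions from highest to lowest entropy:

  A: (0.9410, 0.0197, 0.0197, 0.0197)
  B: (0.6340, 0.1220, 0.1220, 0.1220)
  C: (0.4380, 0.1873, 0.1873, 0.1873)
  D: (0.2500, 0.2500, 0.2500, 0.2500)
D > C > B > A

Key insight: Entropy is maximized by uniform distributions and minimized by concentrated distributions.

Entropies:
  H(A) = 0.4170 bits
  H(B) = 1.5276 bits
  H(C) = 1.8796 bits
  H(D) = 2.0000 bits

Ranking: D > C > B > A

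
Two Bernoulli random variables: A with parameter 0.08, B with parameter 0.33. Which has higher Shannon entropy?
B

For binary distributions, entropy is maximized at p=0.5 and decreases as p moves toward 0 or 1.

H(A) = H(0.08) = 0.4022 bits
H(B) = H(0.33) = 0.9149 bits

Distribution B (p=0.33) is closer to uniform (p=0.5), so it has higher entropy.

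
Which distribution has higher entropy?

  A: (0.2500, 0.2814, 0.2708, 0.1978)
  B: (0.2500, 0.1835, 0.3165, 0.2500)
A

Both distributions are close to uniform, making this a harder comparison.

H(A) = 1.9876 bits
H(B) = 1.9742 bits

The distribution closer to uniform has higher entropy.
Answer: A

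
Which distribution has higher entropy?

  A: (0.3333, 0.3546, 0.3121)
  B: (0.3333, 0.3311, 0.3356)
B

Both distributions are close to uniform, making this a harder comparison.

H(A) = 1.5830 bits
H(B) = 1.5849 bits

The distribution closer to uniform has higher entropy.
Answer: B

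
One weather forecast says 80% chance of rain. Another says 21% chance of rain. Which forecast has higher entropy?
21% forecast

Treat each forecast as a Bernoulli distribution. Binary entropy is maximized at p=0.5 and falls off symmetrically toward 0 or 1. The 21% forecast is closer to 50%, so it is more uncertain. H(80%) ≈ 0.722 bits, H(21%) ≈ 0.741 bits.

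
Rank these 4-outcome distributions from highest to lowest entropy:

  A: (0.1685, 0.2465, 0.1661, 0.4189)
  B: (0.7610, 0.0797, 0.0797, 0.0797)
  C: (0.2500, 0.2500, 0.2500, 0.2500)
C > A > B

Key insight: Entropy is maximized by uniform distributions and minimized by concentrated distributions.

- Uniform distributions have maximum entropy log₂(4) = 2.0000 bits
- The more "peaked" or concentrated a distribution, the lower its entropy

Entropies:
  H(A) = 1.8869 bits
  H(B) = 1.1722 bits
  H(C) = 2.0000 bits

Ranking: C > A > B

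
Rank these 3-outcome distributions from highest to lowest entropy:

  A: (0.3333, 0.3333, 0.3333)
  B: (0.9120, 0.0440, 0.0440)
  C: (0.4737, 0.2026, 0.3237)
A > C > B

Key insight: Entropy is maximized by uniform distributions and minimized by concentrated distributions.

- Uniform distributions have maximum entropy log₂(3) = 1.5850 bits
- The more "peaked" or concentrated a distribution, the lower its entropy

Entropies:
  H(A) = 1.5850 bits
  H(B) = 0.5178 bits
  H(C) = 1.5040 bits

Ranking: A > C > B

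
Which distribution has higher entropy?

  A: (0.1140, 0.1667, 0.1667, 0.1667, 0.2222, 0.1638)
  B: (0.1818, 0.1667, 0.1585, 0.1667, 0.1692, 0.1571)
B

Both distributions are close to uniform, making this a harder comparison.

H(A) = 2.5594 bits
H(B) = 2.5833 bits

The distribution closer to uniform has higher entropy.
Answer: B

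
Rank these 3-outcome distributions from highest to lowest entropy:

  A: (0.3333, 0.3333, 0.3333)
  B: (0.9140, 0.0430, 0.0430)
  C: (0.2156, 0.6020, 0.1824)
A > C > B

Key insight: Entropy is maximized by uniform distributions and minimized by concentrated distributions.

- Uniform distributions have maximum entropy log₂(3) = 1.5850 bits
- The more "peaked" or concentrated a distribution, the lower its entropy

Entropies:
  H(A) = 1.5850 bits
  H(B) = 0.5090 bits
  H(C) = 1.3658 bits

Ranking: A > C > B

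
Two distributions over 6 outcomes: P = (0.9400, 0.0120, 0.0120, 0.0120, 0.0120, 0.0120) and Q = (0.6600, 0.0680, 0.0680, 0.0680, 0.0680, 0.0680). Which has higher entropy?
Q

P is highly concentrated on one outcome (94%), making it nearly deterministic. Q spreads its mass more evenly (max 66%). The more spread-out distribution has higher entropy: H(P) ≈ 0.467 bits, H(Q) ≈ 1.714 bits.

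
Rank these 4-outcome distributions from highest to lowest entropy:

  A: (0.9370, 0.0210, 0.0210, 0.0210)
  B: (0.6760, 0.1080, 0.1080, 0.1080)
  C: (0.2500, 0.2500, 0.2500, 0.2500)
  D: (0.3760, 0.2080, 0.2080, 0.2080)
C > D > B > A

Key insight: Entropy is maximized by uniform distributions and minimized by concentrated distributions.

Entropies:
  H(A) = 0.4391 bits
  H(B) = 1.4222 bits
  H(C) = 2.0000 bits
  H(D) = 1.9442 bits

Ranking: C > D > B > A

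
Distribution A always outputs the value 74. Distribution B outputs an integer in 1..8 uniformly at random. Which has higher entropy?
B

A is deterministic, so H(A) = 0. B is uniform over 8 outcomes, so H(B) = log₂(8) = 3.000 bits. Any distribution with genuine randomness has higher entropy than a deterministic one.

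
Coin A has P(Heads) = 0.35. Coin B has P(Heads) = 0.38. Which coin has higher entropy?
B

For binary distributions, entropy is maximized at p=0.5 and decreases as p moves toward 0 or 1.

H(A) = H(0.35) = 0.9341 bits
H(B) = H(0.38) = 0.9580 bits

Distribution B (p=0.38) is closer to uniform (p=0.5), so it has higher entropy.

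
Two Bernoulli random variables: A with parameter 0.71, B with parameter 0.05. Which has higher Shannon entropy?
A

For binary distributions, entropy is maximized at p=0.5 and decreases as p moves toward 0 or 1.

H(A) = H(0.71) = 0.8687 bits
H(B) = H(0.05) = 0.2864 bits

Distribution A (p=0.71) is closer to uniform (p=0.5), so it has higher entropy.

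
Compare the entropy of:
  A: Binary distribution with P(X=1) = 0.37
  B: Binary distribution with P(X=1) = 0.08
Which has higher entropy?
A

For binary distributions, entropy is maximized at p=0.5 and decreases as p moves toward 0 or 1.

H(A) = H(0.37) = 0.9507 bits
H(B) = H(0.08) = 0.4022 bits

Distribution A (p=0.37) is closer to uniform (p=0.5), so it has higher entropy.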